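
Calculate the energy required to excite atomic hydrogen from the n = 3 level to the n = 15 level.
1.45 eV

The energy levels of a hydrogen-like atom are E_n = -13.6057 eV / n².

Energy at n = 3: E_3 = -13.6057 / 3² = -1.51174 eV
Energy at n = 15: E_15 = -13.6057 / 15² = -0.06047 eV

The excitation energy is the difference:
ΔE = E_15 - E_3
ΔE = -0.06047 - (-1.51174)
ΔE = 1.45 eV

Since this is positive, energy must be absorbed (photon absorption).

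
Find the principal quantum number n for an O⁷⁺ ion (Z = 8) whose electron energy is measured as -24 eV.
n = 6

The exact energy levels follow E_n = -13.6057 Z² / n² eV with Z = 8.

The measured value (-24 eV) is reported to only 2 significant figures, so we must test candidate n values and see which one matches to that precision.

Candidate energies:
  n = 4:  E = -13.6057 × 8² / 4² = -54.42280 eV
  n = 5:  E = -13.6057 × 8² / 5² = -34.83059 eV
  n = 6:  E = -13.6057 × 8² / 6² = -24.18791 eV  ← matches
  n = 7:  E = -13.6057 × 8² / 7² = -17.77071 eV
  n = 8:  E = -13.6057 × 8² / 8² = -13.60570 eV

Checking against the measurement of -24 eV (2 sig figs), only n = 6 agrees:
E_6 = -24.18791 eV, which rounds to -24 eV ✓

Therefore n = 6.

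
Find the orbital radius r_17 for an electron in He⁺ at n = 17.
7.6466 nm (or 76.4661 Å)

The Bohr radius formula is:
r_n = n² a₀ / Z

where a₀ = 0.0529177 nm is the Bohr radius.

For He⁺ (Z = 2) at n = 17:
r_17 = 17² × 0.0529177 nm / 2
r_17 = 289 × 0.0529177 nm / 2
r_17 = 15.29322 nm / 2
r_17 = 7.6466 nm

The electron orbits at approximately 7.6466 nm from the nucleus.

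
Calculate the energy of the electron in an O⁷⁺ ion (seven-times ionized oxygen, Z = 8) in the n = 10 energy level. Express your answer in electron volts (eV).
-8.70765 eV

The energy levels of a hydrogen-like atom are given by:
E_n = -13.6057 Z² / n² eV  (with Z = 8 for O⁷⁺)

For n = 10:
E_10 = -13.6057 × 8² / 10²
E_10 = -13.6057 × 64 / 100
E_10 = -8.70765 eV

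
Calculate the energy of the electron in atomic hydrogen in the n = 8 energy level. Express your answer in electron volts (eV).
-0.21259 eV

The energy levels of a hydrogen-like atom are given by:
E_n = -13.6057 eV / n²

For n = 8:
E_8 = -13.6057 eV / 8²
E_8 = -13.6057 eV / 64
E_8 = -0.21259 eV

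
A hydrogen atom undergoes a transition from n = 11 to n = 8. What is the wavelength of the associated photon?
12380.42 nm

First, find the transition energy using E_n = -13.6057 / n² eV:
E_11 = -13.6057 / 11² = -0.112443802 eV
E_8 = -13.6057 / 8² = -0.212589063 eV

Photon energy: |ΔE| = |E_8 - E_11| = 0.100145261 eV

Convert to wavelength using E = hc/λ with hc = 1239.84 eV·nm:
λ = hc/E = 1239.84 eV·nm / 0.100145261 eV
λ = 12380.42 nm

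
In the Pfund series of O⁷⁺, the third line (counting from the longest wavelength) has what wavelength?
58.4144 nm

The lines of a series are numbered from the longest wavelength (smallest ΔE) outward; the third line is the transition from n = n_f + 3 to n_f.
The Pfund series has all transitions ending at n_f = 5.

For O⁷⁺ (Z = 8), the third line (γ-line) is the jump from n = 8 to n = 5:
E_8 = -13.6057 × 8² / 8² = -13.605700 eV
E_5 = -13.6057 × 8² / 5² = -34.830592 eV
ΔE = E_8 - E_5 = 21.224892 eV

λ = hc/E = 1239.84 eV·nm / 21.224892 eV
λ = 58.4144 nm

This is the γ-line of the Pfund series in O⁷⁺.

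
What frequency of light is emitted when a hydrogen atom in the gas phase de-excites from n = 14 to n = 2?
8.0568e+14 Hz

First, find the transition energy:
E_14 = -13.6057 / 14² = -0.0694168 eV
E_2 = -13.6057 / 2² = -3.4014250 eV
|ΔE| = |E_2 - E_14| = 3.3320082 eV

Convert to Joules: E = 3.3320082 eV × (1.602177 × 10⁻¹⁹ J/eV) = 5.338467e-19 J

Using E = hf:
f = E/h = 5.338467e-19 J / (6.62607 × 10⁻³⁴ J·s)
f = 8.0568e+14 Hz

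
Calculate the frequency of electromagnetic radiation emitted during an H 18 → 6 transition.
8.1231e+13 Hz

First, find the transition energy:
E_18 = -13.6057 / 18² = -0.04199290 eV
E_6 = -13.6057 / 6² = -0.37793611 eV
|ΔE| = |E_6 - E_18| = 0.33594321 eV

Convert to Joules: E = 0.33594321 eV × (1.602177 × 10⁻¹⁹ J/eV) = 5.382405e-20 J

Using E = hf:
f = E/h = 5.382405e-20 J / (6.62607 × 10⁻³⁴ J·s)
f = 8.1231e+13 Hz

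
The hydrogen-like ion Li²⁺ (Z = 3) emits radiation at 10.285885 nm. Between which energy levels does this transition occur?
n = 8 → n = 1

First, find the photon energy from the wavelength (hc = 1239.84 eV·nm):
E = hc/λ = 1239.84 eV·nm / 10.285885 nm = 120.53800 eV

The energy levels of Li²⁺ satisfy E_n = -13.6057 × 3² / n² eV, so an emission n_i → n_f releases
ΔE = 13.6057 × 3² × (1/n_f² − 1/n_i²) eV.

Setting ΔE equal to the photon energy:
1/n_f² − 1/n_i² = 120.53800 / (13.6057 × 3²) = 0.98437501

Since 1/n_i² must be positive, we need 1/n_f² > 0.98437501, i.e. n_f ≤ 1. For each allowed n_f, solve n_i = (1/n_f² − 0.98437501)^(−1/2) and check whether it is a whole number:
  n_f = 1: 1/n_i² = 1.00000000 − 0.98437501 = 0.01562499 → n_i = 8.000  → integer, n_i = 8 ✓

Only n_f = 1 gives an integer upper level, n_i = 8.

The transition is from n = 8 to n = 1 (emission).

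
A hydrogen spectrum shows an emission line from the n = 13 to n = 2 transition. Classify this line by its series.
Balmer series

The spectral series in hydrogen are named based on the final (lower) energy level:
- Lyman series: n_final = 1 (ultraviolet)
- Balmer series: n_final = 2 (visible/near-UV)
- Paschen series: n_final = 3 (infrared)
- Brackett series: n_final = 4 (infrared)
- Pfund series: n_final = 5 (far infrared)

Since this transition ends at n = 2, it belongs to the Balmer series.

For reference, this 13 → 2 line has photon energy
ΔE = 13.6057 eV × (1/2² - 1/13²) = 3.320917899 eV,
corresponding to wavelength λ = hc/ΔE = 1239.84 eV·nm / 3.320917899 eV = 373.34256 nm in the visible/near-UV region.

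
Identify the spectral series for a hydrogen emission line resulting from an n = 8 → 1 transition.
Lyman series

The spectral series in hydrogen are named based on the final (lower) energy level:
- Lyman series: n_final = 1 (ultraviolet)
- Balmer series: n_final = 2 (visible/near-UV)
- Paschen series: n_final = 3 (infrared)
- Brackett series: n_final = 4 (infrared)
- Pfund series: n_final = 5 (far infrared)

Since this transition ends at n = 1, it belongs to the Lyman series.

For reference, this 8 → 1 line has photon energy
ΔE = 13.6057 eV × (1/1² - 1/8²) = 13.39311094 eV,
corresponding to wavelength λ = hc/ΔE = 1239.84 eV·nm / 13.39311094 eV = 92.572966 nm in the ultraviolet region.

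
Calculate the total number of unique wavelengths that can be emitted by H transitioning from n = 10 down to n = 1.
45

The electron can occupy levels n = 1, 2, ..., 10 during de-excitation — that is m = 10 - 1 + 1 = 10 distinct levels.

The number of distinct spectral lines equals the number of ways to choose 2 of these m levels (each pair gives one possible emission transition):

Number of lines = m(m-1)/2 = 10×9/2 = 45

These correspond to all possible transitions between the 10 levels:
10 → 9, 10 → 8, 10 → 7, 10 → 6, 10 → 5, 10 → 4, 10 → 3, 10 → 2...

Each transition produces a photon with a unique energy (and thus wavelength). This count does not depend on Z.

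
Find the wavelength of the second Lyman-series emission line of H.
102.5173 nm

The lines of a series are numbered from the longest wavelength (smallest ΔE) outward; the second line is the transition from n = n_f + 2 to n_f.
The Lyman series has all transitions ending at n_f = 1.

For H, the second line (β-line) is the jump from n = 3 to n = 1:
E_3 = -13.6057 / 3² = -1.5117444 eV
E_1 = -13.6057 / 1² = -13.6057000 eV
ΔE = E_3 - E_1 = 12.0939556 eV

λ = hc/E = 1239.84 eV·nm / 12.0939556 eV
λ = 102.5173 nm

This is the β-line of the Lyman series in H.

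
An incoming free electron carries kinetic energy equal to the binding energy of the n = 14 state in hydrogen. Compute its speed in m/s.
1.56e+05 m/s (or 0.05% of c)

The binding energy at n = 14 for hydrogen is:
E_14 = -13.6057/14² = -0.0694168 eV
|E_14| = 0.0694168 eV

Convert to Joules:
KE = 0.0694168 eV × (1.602177 × 10⁻¹⁹ J/eV) = 1.1122e-20 J

Using KE = ½mv²:
v = √(2·KE/m_e)
v = √(2 × 1.1122e-20 J / 9.10938 × 10⁻³¹ kg)
v = 1.56e+05 m/s

This is approximately 0.05% the speed of light.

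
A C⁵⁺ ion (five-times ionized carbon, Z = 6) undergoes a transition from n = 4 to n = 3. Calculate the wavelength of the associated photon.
52.07229 nm

First, find the transition energy using E_n = -13.6057 Z² / n² eV:
E_4 = -13.6057 × 6² / 4² = -30.6128250 eV
E_3 = -13.6057 × 6² / 3² = -54.4228000 eV

Photon energy: |ΔE| = |E_3 - E_4| = 23.8099750 eV

Convert to wavelength using E = hc/λ with hc = 1239.84 eV·nm:
λ = hc/E = 1239.84 eV·nm / 23.8099750 eV
λ = 52.07229 nm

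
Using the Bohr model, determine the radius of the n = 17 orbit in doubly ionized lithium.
5.09774 nm (or 50.97740 Å)

The Bohr radius formula is:
r_n = n² a₀ / Z

where a₀ = 0.05291772 nm is the Bohr radius.

For Li²⁺ (Z = 3) at n = 17:
r_17 = 17² × 0.05291772 nm / 3
r_17 = 289 × 0.05291772 nm / 3
r_17 = 15.293221 nm / 3
r_17 = 5.09774 nm

The electron orbits at approximately 5.09774 nm from the nucleus.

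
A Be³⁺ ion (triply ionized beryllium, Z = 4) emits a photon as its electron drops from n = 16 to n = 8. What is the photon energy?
2.551 eV

The energy levels are E_n = -13.6057 Z² eV / n².

Energy at n = 16: E_16 = -13.6057 × 4² / 16² = -0.850356 eV
Energy at n = 8: E_8 = -13.6057 × 4² / 8² = -3.401425 eV

For emission (electron falling to lower state), the photon energy is:
E_photon = E_16 - E_8 = |-0.850356 - (-3.401425)|
E_photon = 2.551 eV

This energy is carried away by the emitted photon.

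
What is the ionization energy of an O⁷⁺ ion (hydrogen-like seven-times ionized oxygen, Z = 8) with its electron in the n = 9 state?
10.7502 eV

The ionization energy is the energy needed to remove the electron completely (n → ∞).

For a hydrogen-like ion with Z = 8, E_n = -13.6057 Z² / n² eV.

At n = 9: E_9 = -13.6057 × 8² / 9² = -10.7501827 eV
At n = ∞: E_∞ = 0 eV

Ionization energy = E_∞ - E_9 = 0 - (-10.7501827) = 10.7501827 eV
Ionization energy ≈ 10.7502 eV

This is also called the binding energy of the electron in state n = 9.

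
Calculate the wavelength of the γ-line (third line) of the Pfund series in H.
3738.5236 nm

The lines of a series are numbered from the longest wavelength (smallest ΔE) outward; the third line is the transition from n = n_f + 3 to n_f.
The Pfund series has all transitions ending at n_f = 5.

For H, the third line (γ-line) is the jump from n = 8 to n = 5:
E_8 = -13.6057 / 8² = -0.2125890625 eV
E_5 = -13.6057 / 5² = -0.5442280000 eV
ΔE = E_8 - E_5 = 0.3316389375 eV

λ = hc/E = 1239.84 eV·nm / 0.3316389375 eV
λ = 3738.5236 nm

This is the γ-line of the Pfund series in H.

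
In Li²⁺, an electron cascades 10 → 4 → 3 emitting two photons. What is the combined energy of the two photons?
12.381187 eV

The energy levels of Li²⁺ are E_n = -13.6057 × 3² / n² eV.

First transition (10 → 4):
ΔE₁ = |E_4 - E_10|
ΔE₁ = |-7.653206250000 - (-1.224513000000)| = 6.428693250 eV

Second transition (4 → 3):
ΔE₂ = |E_3 - E_4|
ΔE₂ = |-13.605700000000 - (-7.653206250000)| = 5.952493750 eV

Total energy released:
E_total = ΔE₁ + ΔE₂ = 6.428693250 + 5.952493750 = 12.381187 eV

Note: This equals the direct transition 10 → 3: 12.381187 eV ✓
Energy is conserved regardless of the path taken.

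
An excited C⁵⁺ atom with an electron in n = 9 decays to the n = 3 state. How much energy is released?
48.376 eV

The energy levels are E_n = -13.6057 Z² eV / n².

Energy at n = 9: E_9 = -13.6057 × 6² / 9² = -6.046978 eV
Energy at n = 3: E_3 = -13.6057 × 6² / 3² = -54.422800 eV

For emission (electron falling to lower state), the photon energy is:
E_photon = E_9 - E_3 = |-6.046978 - (-54.422800)|
E_photon = 48.376 eV

This energy is carried away by the emitted photon.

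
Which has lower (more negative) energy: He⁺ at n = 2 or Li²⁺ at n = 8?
He⁺ at n = 2 (E = -13.606 eV)

Using E_n = -13.6057 Z² / n² eV:

He⁺ (Z = 2) at n = 2:
E = -13.6057 × 2² / 2² = -13.6057 × 4 / 4 = -13.605700 eV

Li²⁺ (Z = 3) at n = 8:
E = -13.6057 × 3² / 8² = -13.6057 × 9 / 64 = -1.913302 eV

Since -13.605700 eV < -1.913302 eV,
He⁺ at n = 2 is more tightly bound (requires more energy to ionize).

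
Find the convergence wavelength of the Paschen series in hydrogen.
820.139 nm

The series limit corresponds to the transition from n = ∞ to n = 3.
This is the highest energy (shortest wavelength) transition in the Paschen series.

E_∞ = 0 eV
E_3 = -13.6057 / 3² = -1.5117444 eV

Energy at series limit:
ΔE = E_∞ - E_3 = 0 - (-1.5117444) = 1.5117444 eV
λ = hc/E = 1239.84 eV·nm / 1.5117444 eV = 820.139 nm

This energy equals the ionization energy from the n = 3 state of hydrogen.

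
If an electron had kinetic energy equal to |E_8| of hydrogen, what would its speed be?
2.7346e+05 m/s (or 0.091% of c)

The binding energy at n = 8 for hydrogen is:
E_8 = -13.6057/8² = -0.21258906 eV
|E_8| = 0.21258906 eV

Convert to Joules:
KE = 0.21258906 eV × (1.602177 × 10⁻¹⁹ J/eV) = 3.406053e-20 J

Using KE = ½mv²:
v = √(2·KE/m_e)
v = √(2 × 3.406053e-20 J / 9.10938 × 10⁻³¹ kg)
v = 2.7346e+05 m/s

This is approximately 0.091% the speed of light.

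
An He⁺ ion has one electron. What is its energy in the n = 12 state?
-0.377936 eV

For hydrogen-like ions, the energy levels scale with Z²:
E_n = -13.6057 Z² / n² eV

For He⁺ (Z = 2) at n = 12:
E_12 = -13.6057 × 2² / 12²
E_12 = -13.6057 × 4 / 144
E_12 = -54.4228 / 144
E_12 = -0.377936 eV

The energy is 4 times more negative than hydrogen at the same n due to the stronger nuclear charge.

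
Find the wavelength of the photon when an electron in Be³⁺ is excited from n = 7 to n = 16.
345.14 nm

First, find the transition energy using E_n = -13.6057 Z² / n² eV:
E_7 = -13.6057 × 4² / 7² = -4.442678 eV
E_16 = -13.6057 × 4² / 16² = -0.850356 eV

Photon energy: |ΔE| = |E_16 - E_7| = 3.592322 eV

Convert to wavelength using E = hc/λ with hc = 1239.84 eV·nm:
λ = hc/E = 1239.84 eV·nm / 3.592322 eV
λ = 345.14 nm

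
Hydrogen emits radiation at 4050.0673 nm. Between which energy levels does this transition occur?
n = 5 → n = 4

First, find the photon energy from the wavelength (hc = 1239.84 eV·nm):
E = hc/λ = 1239.84 eV·nm / 4050.0673 nm = 0.30612825 eV

The energy levels of hydrogen satisfy E_n = -13.6057 / n² eV, so an emission n_i → n_f releases
ΔE = 13.6057 × (1/n_f² − 1/n_i²) eV.

Setting ΔE equal to the photon energy:
1/n_f² − 1/n_i² = 0.30612825 / 13.6057 = 0.022500000

Since 1/n_i² must be positive, we need 1/n_f² > 0.022500000, i.e. n_f ≤ 6. For each allowed n_f, solve n_i = (1/n_f² − 0.022500000)^(−1/2) and check whether it is a whole number:
  n_f = 1: 1/n_i² = 1.000000000 − 0.022500000 = 0.977500000 → n_i = 1.011  (not an integer) ✗
  n_f = 2: 1/n_i² = 0.250000000 − 0.022500000 = 0.227500000 → n_i = 2.097  (not an integer) ✗
  n_f = 3: 1/n_i² = 0.111111111 − 0.022500000 = 0.088611111 → n_i = 3.359  (not an integer) ✗
  n_f = 4: 1/n_i² = 0.062500000 − 0.022500000 = 0.040000000 → n_i = 5.000  → integer, n_i = 5 ✓
  n_f = 5: 1/n_i² = 0.040000000 − 0.022500000 = 0.017500000 → n_i = 7.559  (not an integer) ✗
  n_f = 6: 1/n_i² = 0.027777778 − 0.022500000 = 0.005277778 → n_i = 13.765  (not an integer) ✗

Only n_f = 4 gives an integer upper level, n_i = 5.

The transition is from n = 5 to n = 4 (emission).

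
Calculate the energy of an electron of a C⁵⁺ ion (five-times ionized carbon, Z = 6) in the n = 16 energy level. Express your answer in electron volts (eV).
-1.91 eV

The energy levels of a hydrogen-like atom are given by:
E_n = -13.6057 Z² / n² eV  (with Z = 6 for C⁵⁺)

For n = 16:
E_16 = -13.6057 × 6² / 16²
E_16 = -13.6057 × 36 / 256
E_16 = -1.91 eV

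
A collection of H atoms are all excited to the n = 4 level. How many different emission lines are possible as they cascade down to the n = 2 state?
3

The electron can occupy levels n = 2, 3, ..., 4 during de-excitation — that is m = 4 - 2 + 1 = 3 distinct levels.

The number of distinct spectral lines equals the number of ways to choose 2 of these m levels (each pair gives one possible emission transition):

Number of lines = m(m-1)/2 = 3×2/2 = 3

These correspond to all possible transitions between the 3 levels:
4 → 3, 4 → 2, 3 → 2

Each transition produces a photon with a unique energy (and thus wavelength). This count does not depend on Z.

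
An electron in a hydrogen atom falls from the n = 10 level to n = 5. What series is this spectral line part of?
Pfund series

The spectral series in hydrogen are named based on the final (lower) energy level:
- Lyman series: n_final = 1 (ultraviolet)
- Balmer series: n_final = 2 (visible/near-UV)
- Paschen series: n_final = 3 (infrared)
- Brackett series: n_final = 4 (infrared)
- Pfund series: n_final = 5 (far infrared)

Since this transition ends at n = 5, it belongs to the Pfund series.

For reference, this 10 → 5 line has photon energy
ΔE = 13.6057 eV × (1/5² - 1/10²) = 0.40817100 eV,
corresponding to wavelength λ = hc/ΔE = 1239.84 eV·nm / 0.40817100 eV = 3037.55 nm in the far infrared region.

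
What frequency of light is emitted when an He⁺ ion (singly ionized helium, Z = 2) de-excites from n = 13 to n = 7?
1.90693e+14 Hz

First, find the transition energy:
E_13 = -13.6057 × 2² / 13² = -0.322028402 eV
E_7 = -13.6057 × 2² / 7² = -1.110669388 eV
|ΔE| = |E_7 - E_13| = 0.788640986 eV

Convert to Joules: E = 0.788640986 eV × (1.602177 × 10⁻¹⁹ J/eV) = 1.2635424e-19 J

Using E = hf:
f = E/h = 1.2635424e-19 J / (6.62607 × 10⁻³⁴ J·s)
f = 1.90693e+14 Hz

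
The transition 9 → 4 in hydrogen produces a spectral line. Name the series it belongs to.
Brackett series

The spectral series in hydrogen are named based on the final (lower) energy level:
- Lyman series: n_final = 1 (ultraviolet)
- Balmer series: n_final = 2 (visible/near-UV)
- Paschen series: n_final = 3 (infrared)
- Brackett series: n_final = 4 (infrared)
- Pfund series: n_final = 5 (far infrared)

Since this transition ends at n = 4, it belongs to the Brackett series.

For reference, this 9 → 4 line has photon energy
ΔE = 13.6057 eV × (1/4² - 1/9²) = 0.682384645 eV,
corresponding to wavelength λ = hc/ΔE = 1239.84 eV·nm / 0.682384645 eV = 1816.922 nm in the infrared region.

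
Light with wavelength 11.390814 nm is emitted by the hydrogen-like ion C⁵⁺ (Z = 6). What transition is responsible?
n = 6 → n = 2

First, find the photon energy from the wavelength (hc = 1239.84 eV·nm):
E = hc/λ = 1239.84 eV·nm / 11.390814 nm = 108.84560 eV

The energy levels of C⁵⁺ satisfy E_n = -13.6057 × 6² / n² eV, so an emission n_i → n_f releases
ΔE = 13.6057 × 6² × (1/n_f² − 1/n_i²) eV.

Setting ΔE equal to the photon energy:
1/n_f² − 1/n_i² = 108.84560 / (13.6057 × 6²) = 0.22222222

Since 1/n_i² must be positive, we need 1/n_f² > 0.22222222, i.e. n_f ≤ 2. For each allowed n_f, solve n_i = (1/n_f² − 0.22222222)^(−1/2) and check whether it is a whole number:
  n_f = 1: 1/n_i² = 1.00000000 − 0.22222222 = 0.77777778 → n_i = 1.134  (not an integer) ✗
  n_f = 2: 1/n_i² = 0.25000000 − 0.22222222 = 0.02777778 → n_i = 6.000  → integer, n_i = 6 ✓

Only n_f = 2 gives an integer upper level, n_i = 6.

The transition is from n = 6 to n = 2 (emission).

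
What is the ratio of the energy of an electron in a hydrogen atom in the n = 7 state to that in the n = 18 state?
6.6122

Using E_n = -13.6057 Z² / n² eV with Z = 1:

E_7 = -13.6057 / 7² = -13.6057 / 49 = -0.2776673469 eV
E_18 = -13.6057 / 18² = -13.6057 / 324 = -0.0419929012 eV

The ratio is:
E_7/E_18 = (-0.2776673469) / (-0.0419929012)
E_7/E_18 = (-13.6057/49) / (-13.6057/324)
E_7/E_18 = 324/49
E_7/E_18 = 6.6122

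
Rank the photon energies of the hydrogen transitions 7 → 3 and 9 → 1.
9 → 1

Calculate the energy for each transition:

Transition 7 → 3:
ΔE₁ = |E_3 - E_7| = |-13.6057/3² - (-13.6057/7²)|
ΔE₁ = |-1.511744444444 - (-0.277667346939)| = 1.234077098 eV

Transition 9 → 1:
ΔE₂ = |E_1 - E_9| = |-13.6057/1² - (-13.6057/9²)|
ΔE₂ = |-13.605700000000 - (-0.167971604938)| = 13.437728395 eV

Since 13.437728395 eV > 1.234077098 eV, the transition 9 → 1 emits the more energetic photon.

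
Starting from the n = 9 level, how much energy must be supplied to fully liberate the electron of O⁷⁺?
10.75018 eV

The ionization energy is the energy needed to remove the electron completely (n → ∞).

For a hydrogen-like ion with Z = 8, E_n = -13.6057 Z² / n² eV.

At n = 9: E_9 = -13.6057 × 8² / 9² = -10.75018272 eV
At n = ∞: E_∞ = 0 eV

Ionization energy = E_∞ - E_9 = 0 - (-10.75018272) = 10.75018272 eV
Ionization energy ≈ 10.75018 eV

This is also called the binding energy of the electron in state n = 9.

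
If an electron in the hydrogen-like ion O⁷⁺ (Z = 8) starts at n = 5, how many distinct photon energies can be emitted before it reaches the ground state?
10

The electron can occupy levels n = 1, 2, ..., 5 during de-excitation — that is m = 5 - 1 + 1 = 5 distinct levels.

The number of distinct spectral lines equals the number of ways to choose 2 of these m levels (each pair gives one possible emission transition):

Number of lines = m(m-1)/2 = 5×4/2 = 10

These correspond to all possible transitions between the 5 levels:
5 → 4, 5 → 3, 5 → 2, 5 → 1, 4 → 3, 4 → 2, 4 → 1, 3 → 2...

Each transition produces a photon with a unique energy (and thus wavelength). This count does not depend on Z.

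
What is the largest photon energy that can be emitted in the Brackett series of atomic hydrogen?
0.85036 eV

The series limit corresponds to the transition from n = ∞ to n = 4.
This is the highest energy (shortest wavelength) transition in the Brackett series.

E_∞ = 0 eV
E_4 = -13.6057 / 4² = -0.85036 eV

Energy at series limit:
ΔE = E_∞ - E_4 = 0 - (-0.85036) = 0.85036 eV

This energy equals the ionization energy from the n = 4 state of hydrogen.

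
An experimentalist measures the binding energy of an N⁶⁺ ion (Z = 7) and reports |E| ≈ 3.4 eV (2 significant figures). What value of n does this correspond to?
n = 14

The exact energy levels follow E_n = -13.6057 Z² / n² eV with Z = 7.

The measured value (-3.4 eV) is reported to only 2 significant figures, so we must test candidate n values and see which one matches to that precision.

Candidate energies:
  n = 12:  E = -13.6057 × 7² / 12² = -4.62972 eV
  n = 13:  E = -13.6057 × 7² / 13² = -3.94485 eV
  n = 14:  E = -13.6057 × 7² / 14² = -3.40143 eV  ← matches
  n = 15:  E = -13.6057 × 7² / 15² = -2.96302 eV
  n = 16:  E = -13.6057 × 7² / 16² = -2.60422 eV

Checking against the measurement of -3.4 eV (2 sig figs), only n = 14 agrees:
E_14 = -3.40143 eV, which rounds to -3.4 eV ✓

Therefore n = 14.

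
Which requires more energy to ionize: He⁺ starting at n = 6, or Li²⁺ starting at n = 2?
Li²⁺ at n = 2 (E = -30.613 eV)

Using E_n = -13.6057 Z² / n² eV:

He⁺ (Z = 2) at n = 6:
E = -13.6057 × 2² / 6² = -13.6057 × 4 / 36 = -1.511744 eV

Li²⁺ (Z = 3) at n = 2:
E = -13.6057 × 3² / 2² = -13.6057 × 9 / 4 = -30.612825 eV

Since -30.612825 eV < -1.511744 eV,
Li²⁺ at n = 2 is more tightly bound (requires more energy to ionize).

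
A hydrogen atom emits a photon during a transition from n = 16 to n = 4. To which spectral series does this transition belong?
Brackett series

The spectral series in hydrogen are named based on the final (lower) energy level:
- Lyman series: n_final = 1 (ultraviolet)
- Balmer series: n_final = 2 (visible/near-UV)
- Paschen series: n_final = 3 (infrared)
- Brackett series: n_final = 4 (infrared)
- Pfund series: n_final = 5 (far infrared)

Since this transition ends at n = 4, it belongs to the Brackett series.

For reference, this 16 → 4 line has photon energy
ΔE = 13.6057 eV × (1/4² - 1/16²) = 0.79720898438 eV,
corresponding to wavelength λ = hc/ΔE = 1239.84 eV·nm / 0.79720898438 eV = 1555.22582 nm in the infrared region.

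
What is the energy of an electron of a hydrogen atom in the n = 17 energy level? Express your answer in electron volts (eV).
-0.047079 eV

The energy levels of a hydrogen-like atom are given by:
E_n = -13.6057 eV / n²

For n = 17:
E_17 = -13.6057 eV / 17²
E_17 = -13.6057 eV / 289
E_17 = -0.047079 eV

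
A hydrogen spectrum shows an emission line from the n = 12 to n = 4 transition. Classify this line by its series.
Brackett series

The spectral series in hydrogen are named based on the final (lower) energy level:
- Lyman series: n_final = 1 (ultraviolet)
- Balmer series: n_final = 2 (visible/near-UV)
- Paschen series: n_final = 3 (infrared)
- Brackett series: n_final = 4 (infrared)
- Pfund series: n_final = 5 (far infrared)

Since this transition ends at n = 4, it belongs to the Brackett series.

For reference, this 12 → 4 line has photon energy
ΔE = 13.6057 eV × (1/4² - 1/12²) = 0.75587222222 eV,
corresponding to wavelength λ = hc/ΔE = 1239.84 eV·nm / 0.75587222222 eV = 1640.27724 nm in the infrared region.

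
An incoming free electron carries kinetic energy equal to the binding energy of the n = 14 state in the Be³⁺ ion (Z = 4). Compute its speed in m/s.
6.251e+05 m/s (or 0.20850% of c)

The binding energy at n = 14 for Be³⁺ is:
E_14 = -13.6057 × 4²/14² = -1.1106694 eV
|E_14| = 1.1106694 eV

Convert to Joules:
KE = 1.1106694 eV × (1.602177 × 10⁻¹⁹ J/eV) = 1.77949e-19 J

Using KE = ½mv²:
v = √(2·KE/m_e)
v = √(2 × 1.77949e-19 J / 9.10938 × 10⁻³¹ kg)
v = 6.251e+05 m/s

This is approximately 0.20850% the speed of light.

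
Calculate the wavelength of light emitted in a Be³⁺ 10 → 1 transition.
5.75 nm

First, find the transition energy using E_n = -13.6057 Z² / n² eV:
E_10 = -13.6057 × 4² / 10² = -2.1769 eV
E_1 = -13.6057 × 4² / 1² = -217.6912 eV

Photon energy: |ΔE| = |E_1 - E_10| = 215.5143 eV

Convert to wavelength using E = hc/λ with hc = 1239.84 eV·nm:
λ = hc/E = 1239.84 eV·nm / 215.5143 eV
λ = 5.75 nm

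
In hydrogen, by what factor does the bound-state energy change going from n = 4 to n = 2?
4.000000

Using E_n = -13.6057 Z² / n² eV with Z = 1:

E_2 = -13.6057 / 2² = -13.6057 / 4 = -3.401425000000 eV
E_4 = -13.6057 / 4² = -13.6057 / 16 = -0.850356250000 eV

The ratio is:
E_2/E_4 = (-3.401425000000) / (-0.850356250000)
E_2/E_4 = (-13.6057/4) / (-13.6057/16)
E_2/E_4 = 16/4
E_2/E_4 = 4.000000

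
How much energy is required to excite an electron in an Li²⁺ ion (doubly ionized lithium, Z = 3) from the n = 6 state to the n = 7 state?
0.9024 eV

The energy levels of a hydrogen-like atom are E_n = -13.6057 Z² eV / n².

Energy at n = 6: E_6 = -13.6057 × 3² / 6² = -3.4014250 eV
Energy at n = 7: E_7 = -13.6057 × 3² / 7² = -2.4990061 eV

The excitation energy is the difference:
ΔE = E_7 - E_6
ΔE = -2.4990061 - (-3.4014250)
ΔE = 0.9024 eV

Since this is positive, energy must be absorbed (photon absorption).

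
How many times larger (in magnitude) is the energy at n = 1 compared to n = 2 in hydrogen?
4.000000

Using E_n = -13.6057 Z² / n² eV with Z = 1:

E_1 = -13.6057 / 1² = -13.6057 / 1 = -13.605700000000 eV
E_2 = -13.6057 / 2² = -13.6057 / 4 = -3.401425000000 eV

The ratio is:
E_1/E_2 = (-13.605700000000) / (-3.401425000000)
E_1/E_2 = (-13.6057/1) / (-13.6057/4)
E_1/E_2 = 4/1
E_1/E_2 = 4.000000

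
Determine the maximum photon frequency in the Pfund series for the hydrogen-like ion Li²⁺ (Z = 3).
1.184e+15 Hz

The series limit corresponds to the transition from n = ∞ to n = 5.
This is the highest energy (shortest wavelength) transition in the Pfund series.

E_∞ = 0 eV
E_5 = -13.6057 × 3² / 5² = -4.898052 eV

Energy at series limit:
ΔE = E_∞ - E_5 = 0 - (-4.898052) = 4.898052 eV
E = 4.898052 eV × (1.602177 × 10⁻¹⁹ J/eV) = 7.84755e-19 J
f = E/h = 7.84755e-19 J / (6.62607 × 10⁻³⁴ J·s) = 1.184e+15 Hz

This energy equals the ionization energy from the n = 5 state of Li²⁺.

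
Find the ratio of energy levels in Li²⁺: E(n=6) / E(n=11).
3.36111

Using E_n = -13.6057 Z² / n² eV with Z = 3:

E_6 = -13.6057 × 3² / 6² = -122.4513 / 36 = -3.40142500000 eV
E_11 = -13.6057 × 3² / 11² = -122.4513 / 121 = -1.01199421488 eV

The ratio is:
E_6/E_11 = (-3.40142500000) / (-1.01199421488)
E_6/E_11 = (-122.4513/36) / (-122.4513/121)
E_6/E_11 = 121/36
E_6/E_11 = 3.36111
(Note: the Z² factors cancel in the ratio.)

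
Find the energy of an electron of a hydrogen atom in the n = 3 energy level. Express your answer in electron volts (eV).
-1.51174 eV

The energy levels of a hydrogen-like atom are given by:
E_n = -13.6057 eV / n²

For n = 3:
E_3 = -13.6057 eV / 3²
E_3 = -13.6057 eV / 9
E_3 = -1.51174 eV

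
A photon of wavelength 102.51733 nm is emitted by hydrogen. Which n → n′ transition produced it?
n = 3 → n = 1

First, find the photon energy from the wavelength (hc = 1239.84 eV·nm):
E = hc/λ = 1239.84 eV·nm / 102.51733 nm = 12.093955 eV

The energy levels of hydrogen satisfy E_n = -13.6057 / n² eV, so an emission n_i → n_f releases
ΔE = 13.6057 × (1/n_f² − 1/n_i²) eV.

Setting ΔE equal to the photon energy:
1/n_f² − 1/n_i² = 12.093955 / 13.6057 = 0.88888885

Since 1/n_i² must be positive, we need 1/n_f² > 0.88888885, i.e. n_f ≤ 1. For each allowed n_f, solve n_i = (1/n_f² − 0.88888885)^(−1/2) and check whether it is a whole number:
  n_f = 1: 1/n_i² = 1.00000000 − 0.88888885 = 0.11111115 → n_i = 3.000  → integer, n_i = 3 ✓

Only n_f = 1 gives an integer upper level, n_i = 3.

The transition is from n = 3 to n = 1 (emission).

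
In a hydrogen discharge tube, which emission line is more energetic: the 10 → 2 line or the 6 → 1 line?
6 → 1

Calculate the energy for each transition:

Transition 10 → 2:
ΔE₁ = |E_2 - E_10| = |-13.6057/2² - (-13.6057/10²)|
ΔE₁ = |-3.40142500 - (-0.13605700)| = 3.26537 eV

Transition 6 → 1:
ΔE₂ = |E_1 - E_6| = |-13.6057/1² - (-13.6057/6²)|
ΔE₂ = |-13.60570000 - (-0.37793611)| = 13.22776 eV

Since 13.22776 eV > 3.26537 eV, the transition 6 → 1 emits the more energetic photon.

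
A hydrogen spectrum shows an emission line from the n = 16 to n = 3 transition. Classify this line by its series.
Paschen series

The spectral series in hydrogen are named based on the final (lower) energy level:
- Lyman series: n_final = 1 (ultraviolet)
- Balmer series: n_final = 2 (visible/near-UV)
- Paschen series: n_final = 3 (infrared)
- Brackett series: n_final = 4 (infrared)
- Pfund series: n_final = 5 (far infrared)

Since this transition ends at n = 3, it belongs to the Paschen series.

For reference, this 16 → 3 line has photon energy
ΔE = 13.6057 eV × (1/3² - 1/16²) = 1.4585972 eV,
corresponding to wavelength λ = hc/ΔE = 1239.84 eV·nm / 1.4585972 eV = 850.022 nm in the infrared region.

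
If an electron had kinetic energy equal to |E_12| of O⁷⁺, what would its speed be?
1.46e+06 m/s (or 0.486% of c)

The binding energy at n = 12 for O⁷⁺ is:
E_12 = -13.6057 × 8²/12² = -6.04698 eV
|E_12| = 6.04698 eV

Convert to Joules:
KE = 6.04698 eV × (1.602177 × 10⁻¹⁹ J/eV) = 9.6883e-19 J

Using KE = ½mv²:
v = √(2·KE/m_e)
v = √(2 × 9.6883e-19 J / 9.10938 × 10⁻³¹ kg)
v = 1.46e+06 m/s

This is approximately 0.486% the speed of light.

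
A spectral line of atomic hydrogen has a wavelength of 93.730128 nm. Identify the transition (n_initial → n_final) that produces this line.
n = 6 → n = 1

First, find the photon energy from the wavelength (hc = 1239.84 eV·nm):
E = hc/λ = 1239.84 eV·nm / 93.730128 nm = 13.227764 eV

The energy levels of hydrogen satisfy E_n = -13.6057 / n² eV, so an emission n_i → n_f releases
ΔE = 13.6057 × (1/n_f² − 1/n_i²) eV.

Setting ΔE equal to the photon energy:
1/n_f² − 1/n_i² = 13.227764 / 13.6057 = 0.97222223

Since 1/n_i² must be positive, we need 1/n_f² > 0.97222223, i.e. n_f ≤ 1. For each allowed n_f, solve n_i = (1/n_f² − 0.97222223)^(−1/2) and check whether it is a whole number:
  n_f = 1: 1/n_i² = 1.00000000 − 0.97222223 = 0.02777777 → n_i = 6.000  → integer, n_i = 6 ✓

Only n_f = 1 gives an integer upper level, n_i = 6.

The transition is from n = 6 to n = 1 (emission).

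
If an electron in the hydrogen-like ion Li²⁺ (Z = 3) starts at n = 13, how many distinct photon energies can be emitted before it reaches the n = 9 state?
10

The electron can occupy levels n = 9, 10, ..., 13 during de-excitation — that is m = 13 - 9 + 1 = 5 distinct levels.

The number of distinct spectral lines equals the number of ways to choose 2 of these m levels (each pair gives one possible emission transition):

Number of lines = m(m-1)/2 = 5×4/2 = 10

These correspond to all possible transitions between the 5 levels:
13 → 12, 13 → 11, 13 → 10, 13 → 9, 12 → 11, 12 → 10, 12 → 9, 11 → 10...

Each transition produces a photon with a unique energy (and thus wavelength). This count does not depend on Z.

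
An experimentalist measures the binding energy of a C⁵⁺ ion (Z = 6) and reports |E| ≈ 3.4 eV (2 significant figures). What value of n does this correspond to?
n = 12

The exact energy levels follow E_n = -13.6057 Z² / n² eV with Z = 6.

The measured value (-3.4 eV) is reported to only 2 significant figures, so we must test candidate n values and see which one matches to that precision.

Candidate energies:
  n = 10:  E = -13.6057 × 6² / 10² = -4.89805 eV
  n = 11:  E = -13.6057 × 6² / 11² = -4.04798 eV
  n = 12:  E = -13.6057 × 6² / 12² = -3.40143 eV  ← matches
  n = 13:  E = -13.6057 × 6² / 13² = -2.89826 eV
  n = 14:  E = -13.6057 × 6² / 14² = -2.49901 eV

Checking against the measurement of -3.4 eV (2 sig figs), only n = 12 agrees:
E_12 = -3.40143 eV, which rounds to -3.4 eV ✓

Therefore n = 12.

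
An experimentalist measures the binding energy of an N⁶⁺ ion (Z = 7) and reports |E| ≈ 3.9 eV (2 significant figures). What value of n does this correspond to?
n = 13

The exact energy levels follow E_n = -13.6057 Z² / n² eV with Z = 7.

The measured value (-3.9 eV) is reported to only 2 significant figures, so we must test candidate n values and see which one matches to that precision.

Candidate energies:
  n = 11:  E = -13.6057 × 7² / 11² = -5.50975 eV
  n = 12:  E = -13.6057 × 7² / 12² = -4.62972 eV
  n = 13:  E = -13.6057 × 7² / 13² = -3.94485 eV  ← matches
  n = 14:  E = -13.6057 × 7² / 14² = -3.40143 eV
  n = 15:  E = -13.6057 × 7² / 15² = -2.96302 eV

Checking against the measurement of -3.9 eV (2 sig figs), only n = 13 agrees:
E_13 = -3.94485 eV, which rounds to -3.9 eV ✓

Therefore n = 13.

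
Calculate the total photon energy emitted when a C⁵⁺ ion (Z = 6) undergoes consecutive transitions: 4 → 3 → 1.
459.1924 eV

The energy levels of C⁵⁺ are E_n = -13.6057 × 6² / n² eV.

First transition (4 → 3):
ΔE₁ = |E_3 - E_4|
ΔE₁ = |-54.4228000000 - (-30.6128250000)| = 23.8099750 eV

Second transition (3 → 1):
ΔE₂ = |E_1 - E_3|
ΔE₂ = |-489.8052000000 - (-54.4228000000)| = 435.3824000 eV

Total energy released:
E_total = ΔE₁ + ΔE₂ = 23.8099750 + 435.3824000 = 459.1924 eV

Note: This equals the direct transition 4 → 1: 459.1924 eV ✓
Energy is conserved regardless of the path taken.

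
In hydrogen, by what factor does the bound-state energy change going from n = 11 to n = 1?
121.00

Using E_n = -13.6057 Z² / n² eV with Z = 1:

E_1 = -13.6057 / 1² = -13.6057 / 1 = -13.60570000 eV
E_11 = -13.6057 / 11² = -13.6057 / 121 = -0.11244380 eV

The ratio is:
E_1/E_11 = (-13.60570000) / (-0.11244380)
E_1/E_11 = (-13.6057/1) / (-13.6057/121)
E_1/E_11 = 121/1
E_1/E_11 = 121.00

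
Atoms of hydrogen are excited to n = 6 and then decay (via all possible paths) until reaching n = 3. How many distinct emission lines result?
6

The electron can occupy levels n = 3, 4, ..., 6 during de-excitation — that is m = 6 - 3 + 1 = 4 distinct levels.

The number of distinct spectral lines equals the number of ways to choose 2 of these m levels (each pair gives one possible emission transition):

Number of lines = m(m-1)/2 = 4×3/2 = 6

These correspond to all possible transitions between the 4 levels:
6 → 5, 6 → 4, 6 → 3, 5 → 4, 5 → 3, 4 → 3

Each transition produces a photon with a unique energy (and thus wavelength). This count does not depend on Z.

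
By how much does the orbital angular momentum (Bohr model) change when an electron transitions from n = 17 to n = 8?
9.491e-34 J·s (or 9ℏ)

In the Bohr model, L_n = nℏ where ℏ = 1.05457e-34 J·s.

L_17 = 17ℏ = 1.79277e-33 J·s
L_8 = 8ℏ = 8.43656e-34 J·s

ΔL = L_17 - L_8 = (17 - 8)ℏ = 9ℏ
ΔL = 9 × 1.05457e-34 J·s = 9.491e-34 J·s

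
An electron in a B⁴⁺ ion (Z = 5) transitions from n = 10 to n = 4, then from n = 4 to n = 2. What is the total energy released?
81.634 eV

The energy levels of B⁴⁺ are E_n = -13.6057 × 5² / n² eV.

First transition (10 → 4):
ΔE₁ = |E_4 - E_10|
ΔE₁ = |-21.258906250 - (-3.401425000)| = 17.857481 eV

Second transition (4 → 2):
ΔE₂ = |E_2 - E_4|
ΔE₂ = |-85.035625000 - (-21.258906250)| = 63.776719 eV

Total energy released:
E_total = ΔE₁ + ΔE₂ = 17.857481 + 63.776719 = 81.634 eV

Note: This equals the direct transition 10 → 2: 81.634 eV ✓
Energy is conserved regardless of the path taken.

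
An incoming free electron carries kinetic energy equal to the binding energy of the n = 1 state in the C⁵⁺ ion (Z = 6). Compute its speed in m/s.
1.31e+07 m/s (or 4.3784% of c)

The binding energy at n = 1 for C⁵⁺ is:
E_1 = -13.6057 × 6²/1² = -489.805200 eV
|E_1| = 489.805200 eV

Convert to Joules:
KE = 489.805200 eV × (1.602177 × 10⁻¹⁹ J/eV) = 7.8475e-17 J

Using KE = ½mv²:
v = √(2·KE/m_e)
v = √(2 × 7.8475e-17 J / 9.10938 × 10⁻³¹ kg)
v = 1.31e+07 m/s

This is approximately 4.3784% the speed of light.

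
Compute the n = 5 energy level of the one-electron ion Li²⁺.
-4.8981 eV

For hydrogen-like ions, the energy levels scale with Z²:
E_n = -13.6057 Z² / n² eV

For Li²⁺ (Z = 3) at n = 5:
E_5 = -13.6057 × 3² / 5²
E_5 = -13.6057 × 9 / 25
E_5 = -122.4513 / 25
E_5 = -4.8981 eV

The energy is 9 times more negative than hydrogen at the same n due to the stronger nuclear charge.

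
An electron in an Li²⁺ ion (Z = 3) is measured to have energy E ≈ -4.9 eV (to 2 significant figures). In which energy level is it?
n = 5

The exact energy levels follow E_n = -13.6057 Z² / n² eV with Z = 3.

The measured value (-4.9 eV) is reported to only 2 significant figures, so we must test candidate n values and see which one matches to that precision.

Candidate energies:
  n = 3:  E = -13.6057 × 3² / 3² = -13.605700 eV
  n = 4:  E = -13.6057 × 3² / 4² = -7.653206 eV
  n = 5:  E = -13.6057 × 3² / 5² = -4.898052 eV  ← matches
  n = 6:  E = -13.6057 × 3² / 6² = -3.401425 eV
  n = 7:  E = -13.6057 × 3² / 7² = -2.499006 eV

Checking against the measurement of -4.9 eV (2 sig figs), only n = 5 agrees:
E_5 = -4.898052 eV, which rounds to -4.9 eV ✓

Therefore n = 5.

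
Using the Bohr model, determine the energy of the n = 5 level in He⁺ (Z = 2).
-2.177 eV

For hydrogen-like ions, the energy levels scale with Z²:
E_n = -13.6057 Z² / n² eV

For He⁺ (Z = 2) at n = 5:
E_5 = -13.6057 × 2² / 5²
E_5 = -13.6057 × 4 / 25
E_5 = -54.4228 / 25
E_5 = -2.177 eV

The energy is 4 times more negative than hydrogen at the same n due to the stronger nuclear charge.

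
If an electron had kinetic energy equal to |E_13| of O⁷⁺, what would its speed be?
1.3463e+06 m/s (or 0.4491% of c)

The binding energy at n = 13 for O⁷⁺ is:
E_13 = -13.6057 × 8²/13² = -5.1524544 eV
|E_13| = 5.1524544 eV

Convert to Joules:
KE = 5.1524544 eV × (1.602177 × 10⁻¹⁹ J/eV) = 8.255144e-19 J

Using KE = ½mv²:
v = √(2·KE/m_e)
v = √(2 × 8.255144e-19 J / 9.10938 × 10⁻³¹ kg)
v = 1.3463e+06 m/s

This is approximately 0.4491% the speed of light.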